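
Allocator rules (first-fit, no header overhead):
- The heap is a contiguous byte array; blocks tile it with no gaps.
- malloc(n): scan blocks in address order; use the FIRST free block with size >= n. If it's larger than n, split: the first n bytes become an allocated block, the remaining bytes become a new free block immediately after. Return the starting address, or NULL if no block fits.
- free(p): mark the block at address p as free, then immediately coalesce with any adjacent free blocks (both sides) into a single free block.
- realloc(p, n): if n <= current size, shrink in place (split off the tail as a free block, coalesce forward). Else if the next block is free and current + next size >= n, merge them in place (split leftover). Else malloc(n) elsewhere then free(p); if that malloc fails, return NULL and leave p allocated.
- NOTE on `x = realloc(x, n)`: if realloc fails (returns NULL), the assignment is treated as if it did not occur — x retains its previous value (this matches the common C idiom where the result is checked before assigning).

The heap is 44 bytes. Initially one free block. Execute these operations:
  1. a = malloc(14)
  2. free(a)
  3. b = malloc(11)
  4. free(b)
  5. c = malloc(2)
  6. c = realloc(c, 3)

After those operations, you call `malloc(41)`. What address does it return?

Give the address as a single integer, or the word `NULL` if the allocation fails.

Op 1: a = malloc(14) -> a = 0; heap: [0-13 ALLOC][14-43 FREE]
Op 2: free(a) -> (freed a); heap: [0-43 FREE]
Op 3: b = malloc(11) -> b = 0; heap: [0-10 ALLOC][11-43 FREE]
Op 4: free(b) -> (freed b); heap: [0-43 FREE]
Op 5: c = malloc(2) -> c = 0; heap: [0-1 ALLOC][2-43 FREE]
Op 6: c = realloc(c, 3) -> c = 0; heap: [0-2 ALLOC][3-43 FREE]
malloc(41): first-fit scan over [0-2 ALLOC][3-43 FREE] -> 3

Answer: 3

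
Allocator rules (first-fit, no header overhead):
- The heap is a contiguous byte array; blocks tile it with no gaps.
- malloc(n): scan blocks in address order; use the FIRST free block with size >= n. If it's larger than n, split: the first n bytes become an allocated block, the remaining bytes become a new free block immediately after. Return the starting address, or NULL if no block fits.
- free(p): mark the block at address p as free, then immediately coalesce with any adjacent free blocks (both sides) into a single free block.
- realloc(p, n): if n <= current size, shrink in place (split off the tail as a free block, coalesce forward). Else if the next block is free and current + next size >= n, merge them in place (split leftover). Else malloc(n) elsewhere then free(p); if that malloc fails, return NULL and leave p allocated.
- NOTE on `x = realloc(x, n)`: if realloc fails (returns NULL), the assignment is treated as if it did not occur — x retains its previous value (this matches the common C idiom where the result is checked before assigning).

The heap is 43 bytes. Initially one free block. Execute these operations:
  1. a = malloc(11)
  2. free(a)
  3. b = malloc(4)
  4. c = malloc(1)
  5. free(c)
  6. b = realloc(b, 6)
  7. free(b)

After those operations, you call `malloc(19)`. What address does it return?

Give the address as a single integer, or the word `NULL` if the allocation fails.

Op 1: a = malloc(11) -> a = 0; heap: [0-10 ALLOC][11-42 FREE]
Op 2: free(a) -> (freed a); heap: [0-42 FREE]
Op 3: b = malloc(4) -> b = 0; heap: [0-3 ALLOC][4-42 FREE]
Op 4: c = malloc(1) -> c = 4; heap: [0-3 ALLOC][4-4 ALLOC][5-42 FREE]
Op 5: free(c) -> (freed c); heap: [0-3 ALLOC][4-42 FREE]
Op 6: b = realloc(b, 6) -> b = 0; heap: [0-5 ALLOC][6-42 FREE]
Op 7: free(b) -> (freed b); heap: [0-42 FREE]
malloc(19): first-fit scan over [0-42 FREE] -> 0

Answer: 0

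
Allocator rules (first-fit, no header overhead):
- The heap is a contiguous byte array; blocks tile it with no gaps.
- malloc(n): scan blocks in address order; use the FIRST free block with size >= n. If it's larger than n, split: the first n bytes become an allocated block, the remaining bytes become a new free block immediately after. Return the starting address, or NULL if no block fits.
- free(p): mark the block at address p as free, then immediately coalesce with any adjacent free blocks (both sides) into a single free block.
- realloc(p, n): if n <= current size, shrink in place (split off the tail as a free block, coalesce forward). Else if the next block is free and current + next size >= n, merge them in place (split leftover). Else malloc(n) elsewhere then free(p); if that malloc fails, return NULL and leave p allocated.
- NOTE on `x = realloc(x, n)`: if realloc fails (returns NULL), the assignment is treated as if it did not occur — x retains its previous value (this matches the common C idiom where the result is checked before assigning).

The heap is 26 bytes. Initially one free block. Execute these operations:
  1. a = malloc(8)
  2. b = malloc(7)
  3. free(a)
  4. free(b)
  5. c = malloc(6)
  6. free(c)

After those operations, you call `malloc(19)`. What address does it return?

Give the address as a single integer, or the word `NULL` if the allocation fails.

Op 1: a = malloc(8) -> a = 0; heap: [0-7 ALLOC][8-25 FREE]
Op 2: b = malloc(7) -> b = 8; heap: [0-7 ALLOC][8-14 ALLOC][15-25 FREE]
Op 3: free(a) -> (freed a); heap: [0-7 FREE][8-14 ALLOC][15-25 FREE]
Op 4: free(b) -> (freed b); heap: [0-25 FREE]
Op 5: c = malloc(6) -> c = 0; heap: [0-5 ALLOC][6-25 FREE]
Op 6: free(c) -> (freed c); heap: [0-25 FREE]
malloc(19): first-fit scan over [0-25 FREE] -> 0

Answer: 0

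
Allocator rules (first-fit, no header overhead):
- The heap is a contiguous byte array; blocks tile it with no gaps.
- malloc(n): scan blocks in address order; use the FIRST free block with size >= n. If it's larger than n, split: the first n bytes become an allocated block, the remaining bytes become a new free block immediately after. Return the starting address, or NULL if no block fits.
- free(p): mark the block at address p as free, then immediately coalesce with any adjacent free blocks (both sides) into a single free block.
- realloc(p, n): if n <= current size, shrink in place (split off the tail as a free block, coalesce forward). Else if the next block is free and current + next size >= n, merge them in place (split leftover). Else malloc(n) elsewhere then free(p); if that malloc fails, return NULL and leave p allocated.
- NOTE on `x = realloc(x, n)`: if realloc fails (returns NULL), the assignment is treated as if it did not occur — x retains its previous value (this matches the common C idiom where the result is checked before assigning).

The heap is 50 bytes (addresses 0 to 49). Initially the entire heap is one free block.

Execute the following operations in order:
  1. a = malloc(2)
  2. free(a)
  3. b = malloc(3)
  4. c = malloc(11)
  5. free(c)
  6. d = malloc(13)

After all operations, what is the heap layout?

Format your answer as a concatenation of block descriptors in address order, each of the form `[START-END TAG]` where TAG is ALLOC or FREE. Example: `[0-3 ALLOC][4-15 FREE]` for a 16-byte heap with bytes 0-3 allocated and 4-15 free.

Op 1: a = malloc(2) -> a = 0; heap: [0-1 ALLOC][2-49 FREE]
Op 2: free(a) -> (freed a); heap: [0-49 FREE]
Op 3: b = malloc(3) -> b = 0; heap: [0-2 ALLOC][3-49 FREE]
Op 4: c = malloc(11) -> c = 3; heap: [0-2 ALLOC][3-13 ALLOC][14-49 FREE]
Op 5: free(c) -> (freed c); heap: [0-2 ALLOC][3-49 FREE]
Op 6: d = malloc(13) -> d = 3; heap: [0-2 ALLOC][3-15 ALLOC][16-49 FREE]

Answer: [0-2 ALLOC][3-15 ALLOC][16-49 FREE]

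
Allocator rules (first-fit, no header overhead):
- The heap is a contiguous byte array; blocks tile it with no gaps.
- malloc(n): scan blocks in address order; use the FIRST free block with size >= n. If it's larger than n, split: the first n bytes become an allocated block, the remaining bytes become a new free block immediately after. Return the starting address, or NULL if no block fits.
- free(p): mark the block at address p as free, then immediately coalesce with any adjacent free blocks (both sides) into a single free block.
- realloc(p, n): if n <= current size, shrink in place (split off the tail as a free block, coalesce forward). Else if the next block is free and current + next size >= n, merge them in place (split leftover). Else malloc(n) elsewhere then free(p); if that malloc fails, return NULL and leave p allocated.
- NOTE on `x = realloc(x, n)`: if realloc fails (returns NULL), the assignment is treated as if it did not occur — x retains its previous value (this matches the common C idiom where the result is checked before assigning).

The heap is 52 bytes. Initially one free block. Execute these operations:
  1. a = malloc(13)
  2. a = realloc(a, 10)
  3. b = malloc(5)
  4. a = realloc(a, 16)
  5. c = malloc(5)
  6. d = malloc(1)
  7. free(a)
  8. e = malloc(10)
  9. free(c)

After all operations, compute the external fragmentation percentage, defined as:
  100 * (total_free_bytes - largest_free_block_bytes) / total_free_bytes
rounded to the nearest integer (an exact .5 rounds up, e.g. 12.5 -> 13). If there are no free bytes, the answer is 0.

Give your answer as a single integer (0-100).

Answer: 25

Derivation:
Op 1: a = malloc(13) -> a = 0; heap: [0-12 ALLOC][13-51 FREE]
Op 2: a = realloc(a, 10) -> a = 0; heap: [0-9 ALLOC][10-51 FREE]
Op 3: b = malloc(5) -> b = 10; heap: [0-9 ALLOC][10-14 ALLOC][15-51 FREE]
Op 4: a = realloc(a, 16) -> a = 15; heap: [0-9 FREE][10-14 ALLOC][15-30 ALLOC][31-51 FREE]
Op 5: c = malloc(5) -> c = 0; heap: [0-4 ALLOC][5-9 FREE][10-14 ALLOC][15-30 ALLOC][31-51 FREE]
Op 6: d = malloc(1) -> d = 5; heap: [0-4 ALLOC][5-5 ALLOC][6-9 FREE][10-14 ALLOC][15-30 ALLOC][31-51 FREE]
Op 7: free(a) -> (freed a); heap: [0-4 ALLOC][5-5 ALLOC][6-9 FREE][10-14 ALLOC][15-51 FREE]
Op 8: e = malloc(10) -> e = 15; heap: [0-4 ALLOC][5-5 ALLOC][6-9 FREE][10-14 ALLOC][15-24 ALLOC][25-51 FREE]
Op 9: free(c) -> (freed c); heap: [0-4 FREE][5-5 ALLOC][6-9 FREE][10-14 ALLOC][15-24 ALLOC][25-51 FREE]
Free blocks: [5 4 27] total_free=36 largest=27 -> 100*(36-27)/36 = 900/36 = 25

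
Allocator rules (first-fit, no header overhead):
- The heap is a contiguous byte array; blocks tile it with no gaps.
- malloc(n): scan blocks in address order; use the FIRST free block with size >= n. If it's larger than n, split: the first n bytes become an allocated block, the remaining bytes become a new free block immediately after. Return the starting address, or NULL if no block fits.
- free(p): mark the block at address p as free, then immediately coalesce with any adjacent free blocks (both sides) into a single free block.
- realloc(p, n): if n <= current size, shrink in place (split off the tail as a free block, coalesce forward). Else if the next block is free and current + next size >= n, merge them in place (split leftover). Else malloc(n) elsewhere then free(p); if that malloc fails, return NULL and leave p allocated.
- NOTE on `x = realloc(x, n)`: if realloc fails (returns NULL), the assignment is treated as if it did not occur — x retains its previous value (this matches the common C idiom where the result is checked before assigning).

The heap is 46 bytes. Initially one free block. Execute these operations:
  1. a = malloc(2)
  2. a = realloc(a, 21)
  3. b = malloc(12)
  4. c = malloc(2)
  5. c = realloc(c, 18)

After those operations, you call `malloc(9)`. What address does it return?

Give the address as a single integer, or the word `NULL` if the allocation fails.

Answer: 35

Derivation:
Op 1: a = malloc(2) -> a = 0; heap: [0-1 ALLOC][2-45 FREE]
Op 2: a = realloc(a, 21) -> a = 0; heap: [0-20 ALLOC][21-45 FREE]
Op 3: b = malloc(12) -> b = 21; heap: [0-20 ALLOC][21-32 ALLOC][33-45 FREE]
Op 4: c = malloc(2) -> c = 33; heap: [0-20 ALLOC][21-32 ALLOC][33-34 ALLOC][35-45 FREE]
Op 5: c = realloc(c, 18) -> NULL (c unchanged); heap: [0-20 ALLOC][21-32 ALLOC][33-34 ALLOC][35-45 FREE]
malloc(9): first-fit scan over [0-20 ALLOC][21-32 ALLOC][33-34 ALLOC][35-45 FREE] -> 35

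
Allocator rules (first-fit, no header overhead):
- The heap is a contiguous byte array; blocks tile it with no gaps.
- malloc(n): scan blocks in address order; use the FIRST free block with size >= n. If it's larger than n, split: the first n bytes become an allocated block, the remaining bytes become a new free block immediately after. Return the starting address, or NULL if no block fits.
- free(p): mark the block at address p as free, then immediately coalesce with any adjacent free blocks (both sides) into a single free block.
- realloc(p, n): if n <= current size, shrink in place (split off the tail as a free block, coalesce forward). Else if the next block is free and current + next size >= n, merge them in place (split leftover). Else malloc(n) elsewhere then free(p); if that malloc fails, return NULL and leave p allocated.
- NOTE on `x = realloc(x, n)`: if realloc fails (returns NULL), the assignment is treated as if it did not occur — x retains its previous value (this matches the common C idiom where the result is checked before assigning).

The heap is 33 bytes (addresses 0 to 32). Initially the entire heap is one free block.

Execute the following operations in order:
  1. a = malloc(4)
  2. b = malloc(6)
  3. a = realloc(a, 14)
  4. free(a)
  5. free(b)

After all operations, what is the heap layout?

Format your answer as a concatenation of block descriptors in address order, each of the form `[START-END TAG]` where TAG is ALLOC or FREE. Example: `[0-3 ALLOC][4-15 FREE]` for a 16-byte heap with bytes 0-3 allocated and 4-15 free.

Answer: [0-32 FREE]

Derivation:
Op 1: a = malloc(4) -> a = 0; heap: [0-3 ALLOC][4-32 FREE]
Op 2: b = malloc(6) -> b = 4; heap: [0-3 ALLOC][4-9 ALLOC][10-32 FREE]
Op 3: a = realloc(a, 14) -> a = 10; heap: [0-3 FREE][4-9 ALLOC][10-23 ALLOC][24-32 FREE]
Op 4: free(a) -> (freed a); heap: [0-3 FREE][4-9 ALLOC][10-32 FREE]
Op 5: free(b) -> (freed b); heap: [0-32 FREE]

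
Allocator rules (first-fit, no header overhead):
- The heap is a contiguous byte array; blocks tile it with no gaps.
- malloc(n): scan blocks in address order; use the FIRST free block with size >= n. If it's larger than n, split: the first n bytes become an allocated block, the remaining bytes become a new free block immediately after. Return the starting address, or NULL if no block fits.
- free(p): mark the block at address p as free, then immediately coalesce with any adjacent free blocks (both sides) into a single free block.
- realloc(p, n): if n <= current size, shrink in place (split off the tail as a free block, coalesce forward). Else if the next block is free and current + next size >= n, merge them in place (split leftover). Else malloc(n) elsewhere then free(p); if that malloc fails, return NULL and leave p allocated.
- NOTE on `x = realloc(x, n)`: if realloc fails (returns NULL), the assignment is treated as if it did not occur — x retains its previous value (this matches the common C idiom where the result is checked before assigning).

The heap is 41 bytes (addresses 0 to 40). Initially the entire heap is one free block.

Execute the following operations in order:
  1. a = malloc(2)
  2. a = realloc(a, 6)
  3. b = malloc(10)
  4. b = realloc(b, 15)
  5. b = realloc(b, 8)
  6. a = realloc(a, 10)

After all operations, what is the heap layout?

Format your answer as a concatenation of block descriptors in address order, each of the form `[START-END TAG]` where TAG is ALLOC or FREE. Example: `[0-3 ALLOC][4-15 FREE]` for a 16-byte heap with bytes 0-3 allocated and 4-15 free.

Op 1: a = malloc(2) -> a = 0; heap: [0-1 ALLOC][2-40 FREE]
Op 2: a = realloc(a, 6) -> a = 0; heap: [0-5 ALLOC][6-40 FREE]
Op 3: b = malloc(10) -> b = 6; heap: [0-5 ALLOC][6-15 ALLOC][16-40 FREE]
Op 4: b = realloc(b, 15) -> b = 6; heap: [0-5 ALLOC][6-20 ALLOC][21-40 FREE]
Op 5: b = realloc(b, 8) -> b = 6; heap: [0-5 ALLOC][6-13 ALLOC][14-40 FREE]
Op 6: a = realloc(a, 10) -> a = 14; heap: [0-5 FREE][6-13 ALLOC][14-23 ALLOC][24-40 FREE]

Answer: [0-5 FREE][6-13 ALLOC][14-23 ALLOC][24-40 FREE]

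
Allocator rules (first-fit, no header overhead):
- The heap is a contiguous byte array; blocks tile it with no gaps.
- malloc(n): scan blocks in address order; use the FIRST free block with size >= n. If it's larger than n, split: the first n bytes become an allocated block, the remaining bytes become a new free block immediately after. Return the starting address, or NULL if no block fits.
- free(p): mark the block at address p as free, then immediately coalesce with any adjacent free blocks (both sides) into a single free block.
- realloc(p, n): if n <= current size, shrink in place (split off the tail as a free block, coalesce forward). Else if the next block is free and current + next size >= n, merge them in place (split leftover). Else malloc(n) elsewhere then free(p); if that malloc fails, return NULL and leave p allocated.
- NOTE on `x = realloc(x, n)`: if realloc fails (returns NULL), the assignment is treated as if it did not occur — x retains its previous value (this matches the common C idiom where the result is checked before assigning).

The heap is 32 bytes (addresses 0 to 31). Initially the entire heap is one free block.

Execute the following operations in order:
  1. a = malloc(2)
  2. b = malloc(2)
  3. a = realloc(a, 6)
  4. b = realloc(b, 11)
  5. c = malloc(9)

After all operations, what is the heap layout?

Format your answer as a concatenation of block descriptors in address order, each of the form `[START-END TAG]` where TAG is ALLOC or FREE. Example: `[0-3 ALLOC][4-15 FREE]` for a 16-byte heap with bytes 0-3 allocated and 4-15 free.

Op 1: a = malloc(2) -> a = 0; heap: [0-1 ALLOC][2-31 FREE]
Op 2: b = malloc(2) -> b = 2; heap: [0-1 ALLOC][2-3 ALLOC][4-31 FREE]
Op 3: a = realloc(a, 6) -> a = 4; heap: [0-1 FREE][2-3 ALLOC][4-9 ALLOC][10-31 FREE]
Op 4: b = realloc(b, 11) -> b = 10; heap: [0-3 FREE][4-9 ALLOC][10-20 ALLOC][21-31 FREE]
Op 5: c = malloc(9) -> c = 21; heap: [0-3 FREE][4-9 ALLOC][10-20 ALLOC][21-29 ALLOC][30-31 FREE]

Answer: [0-3 FREE][4-9 ALLOC][10-20 ALLOC][21-29 ALLOC][30-31 FREE]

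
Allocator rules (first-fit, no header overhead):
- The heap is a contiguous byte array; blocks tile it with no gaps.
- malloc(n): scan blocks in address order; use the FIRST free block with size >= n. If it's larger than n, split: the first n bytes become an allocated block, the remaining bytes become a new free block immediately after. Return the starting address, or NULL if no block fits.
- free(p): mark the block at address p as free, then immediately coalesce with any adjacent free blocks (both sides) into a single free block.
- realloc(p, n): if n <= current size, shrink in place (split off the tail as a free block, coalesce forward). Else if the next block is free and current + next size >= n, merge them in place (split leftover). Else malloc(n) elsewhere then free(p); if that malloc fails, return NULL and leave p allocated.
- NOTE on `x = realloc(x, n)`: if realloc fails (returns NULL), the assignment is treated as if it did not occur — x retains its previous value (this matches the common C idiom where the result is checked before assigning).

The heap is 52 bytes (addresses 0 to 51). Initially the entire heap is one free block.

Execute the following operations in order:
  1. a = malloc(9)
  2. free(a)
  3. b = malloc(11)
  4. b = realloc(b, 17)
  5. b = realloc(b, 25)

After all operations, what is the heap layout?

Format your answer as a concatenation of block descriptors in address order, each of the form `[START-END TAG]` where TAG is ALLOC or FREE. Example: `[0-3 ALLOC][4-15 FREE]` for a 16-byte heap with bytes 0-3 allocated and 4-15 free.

Answer: [0-24 ALLOC][25-51 FREE]

Derivation:
Op 1: a = malloc(9) -> a = 0; heap: [0-8 ALLOC][9-51 FREE]
Op 2: free(a) -> (freed a); heap: [0-51 FREE]
Op 3: b = malloc(11) -> b = 0; heap: [0-10 ALLOC][11-51 FREE]
Op 4: b = realloc(b, 17) -> b = 0; heap: [0-16 ALLOC][17-51 FREE]
Op 5: b = realloc(b, 25) -> b = 0; heap: [0-24 ALLOC][25-51 FREE]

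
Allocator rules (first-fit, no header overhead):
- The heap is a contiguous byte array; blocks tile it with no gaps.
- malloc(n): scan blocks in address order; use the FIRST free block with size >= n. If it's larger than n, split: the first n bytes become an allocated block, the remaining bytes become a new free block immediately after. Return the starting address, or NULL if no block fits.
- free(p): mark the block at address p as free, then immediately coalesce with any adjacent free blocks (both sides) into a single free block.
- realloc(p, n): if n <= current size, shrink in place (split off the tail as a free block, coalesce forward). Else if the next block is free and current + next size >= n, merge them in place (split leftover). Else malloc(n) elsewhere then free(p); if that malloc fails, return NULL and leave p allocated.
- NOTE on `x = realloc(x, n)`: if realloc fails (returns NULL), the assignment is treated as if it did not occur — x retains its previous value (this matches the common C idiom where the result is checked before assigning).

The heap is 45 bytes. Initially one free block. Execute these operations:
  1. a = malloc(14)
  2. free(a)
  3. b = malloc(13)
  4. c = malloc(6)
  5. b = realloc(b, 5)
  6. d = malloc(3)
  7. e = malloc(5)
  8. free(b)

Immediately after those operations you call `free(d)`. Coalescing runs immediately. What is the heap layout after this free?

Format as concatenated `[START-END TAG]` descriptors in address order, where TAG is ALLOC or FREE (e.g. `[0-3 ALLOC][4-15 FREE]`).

Answer: [0-7 FREE][8-12 ALLOC][13-18 ALLOC][19-44 FREE]

Derivation:
Op 1: a = malloc(14) -> a = 0; heap: [0-13 ALLOC][14-44 FREE]
Op 2: free(a) -> (freed a); heap: [0-44 FREE]
Op 3: b = malloc(13) -> b = 0; heap: [0-12 ALLOC][13-44 FREE]
Op 4: c = malloc(6) -> c = 13; heap: [0-12 ALLOC][13-18 ALLOC][19-44 FREE]
Op 5: b = realloc(b, 5) -> b = 0; heap: [0-4 ALLOC][5-12 FREE][13-18 ALLOC][19-44 FREE]
Op 6: d = malloc(3) -> d = 5; heap: [0-4 ALLOC][5-7 ALLOC][8-12 FREE][13-18 ALLOC][19-44 FREE]
Op 7: e = malloc(5) -> e = 8; heap: [0-4 ALLOC][5-7 ALLOC][8-12 ALLOC][13-18 ALLOC][19-44 FREE]
Op 8: free(b) -> (freed b); heap: [0-4 FREE][5-7 ALLOC][8-12 ALLOC][13-18 ALLOC][19-44 FREE]
free(d): d = 5 -> block [5-7 ALLOC]; mark free, coalesce with adjacent free neighbors -> [0-7 FREE][8-12 ALLOC][13-18 ALLOC][19-44 FREE]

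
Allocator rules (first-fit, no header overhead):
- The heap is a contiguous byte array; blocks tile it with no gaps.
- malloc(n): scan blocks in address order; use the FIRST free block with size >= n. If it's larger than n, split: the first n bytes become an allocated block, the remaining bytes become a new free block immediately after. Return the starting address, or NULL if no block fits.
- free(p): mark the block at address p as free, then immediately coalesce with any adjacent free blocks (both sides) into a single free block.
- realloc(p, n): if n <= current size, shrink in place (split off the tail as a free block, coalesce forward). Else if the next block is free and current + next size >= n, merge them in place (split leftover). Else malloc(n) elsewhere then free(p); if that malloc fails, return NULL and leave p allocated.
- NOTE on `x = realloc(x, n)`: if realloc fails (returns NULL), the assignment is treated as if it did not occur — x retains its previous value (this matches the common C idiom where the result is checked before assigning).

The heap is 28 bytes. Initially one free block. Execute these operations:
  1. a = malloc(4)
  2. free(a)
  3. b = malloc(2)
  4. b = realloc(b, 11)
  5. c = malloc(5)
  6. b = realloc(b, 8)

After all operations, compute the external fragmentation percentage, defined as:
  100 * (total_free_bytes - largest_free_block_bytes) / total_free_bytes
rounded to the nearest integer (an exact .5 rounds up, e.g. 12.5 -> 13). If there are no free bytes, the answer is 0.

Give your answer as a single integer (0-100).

Op 1: a = malloc(4) -> a = 0; heap: [0-3 ALLOC][4-27 FREE]
Op 2: free(a) -> (freed a); heap: [0-27 FREE]
Op 3: b = malloc(2) -> b = 0; heap: [0-1 ALLOC][2-27 FREE]
Op 4: b = realloc(b, 11) -> b = 0; heap: [0-10 ALLOC][11-27 FREE]
Op 5: c = malloc(5) -> c = 11; heap: [0-10 ALLOC][11-15 ALLOC][16-27 FREE]
Op 6: b = realloc(b, 8) -> b = 0; heap: [0-7 ALLOC][8-10 FREE][11-15 ALLOC][16-27 FREE]
Free blocks: [3 12] total_free=15 largest=12 -> 100*(15-12)/15 = 300/15 = 20

Answer: 20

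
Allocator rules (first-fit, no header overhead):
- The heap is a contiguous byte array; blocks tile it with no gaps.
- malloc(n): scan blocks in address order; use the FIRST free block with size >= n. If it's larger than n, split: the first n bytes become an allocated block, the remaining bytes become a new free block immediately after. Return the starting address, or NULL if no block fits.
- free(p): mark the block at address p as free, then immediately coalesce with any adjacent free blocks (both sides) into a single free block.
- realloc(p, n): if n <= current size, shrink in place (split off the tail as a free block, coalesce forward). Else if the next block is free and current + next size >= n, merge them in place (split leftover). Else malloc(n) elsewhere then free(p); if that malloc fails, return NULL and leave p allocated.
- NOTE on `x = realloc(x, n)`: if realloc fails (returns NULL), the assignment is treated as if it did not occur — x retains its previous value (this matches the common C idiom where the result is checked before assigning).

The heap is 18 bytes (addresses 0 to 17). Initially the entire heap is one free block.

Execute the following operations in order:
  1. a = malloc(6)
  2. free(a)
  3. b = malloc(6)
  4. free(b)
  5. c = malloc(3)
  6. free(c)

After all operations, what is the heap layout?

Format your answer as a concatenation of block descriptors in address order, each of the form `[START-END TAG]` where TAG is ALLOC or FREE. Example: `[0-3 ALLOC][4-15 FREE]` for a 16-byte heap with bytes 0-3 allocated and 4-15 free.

Op 1: a = malloc(6) -> a = 0; heap: [0-5 ALLOC][6-17 FREE]
Op 2: free(a) -> (freed a); heap: [0-17 FREE]
Op 3: b = malloc(6) -> b = 0; heap: [0-5 ALLOC][6-17 FREE]
Op 4: free(b) -> (freed b); heap: [0-17 FREE]
Op 5: c = malloc(3) -> c = 0; heap: [0-2 ALLOC][3-17 FREE]
Op 6: free(c) -> (freed c); heap: [0-17 FREE]

Answer: [0-17 FREE]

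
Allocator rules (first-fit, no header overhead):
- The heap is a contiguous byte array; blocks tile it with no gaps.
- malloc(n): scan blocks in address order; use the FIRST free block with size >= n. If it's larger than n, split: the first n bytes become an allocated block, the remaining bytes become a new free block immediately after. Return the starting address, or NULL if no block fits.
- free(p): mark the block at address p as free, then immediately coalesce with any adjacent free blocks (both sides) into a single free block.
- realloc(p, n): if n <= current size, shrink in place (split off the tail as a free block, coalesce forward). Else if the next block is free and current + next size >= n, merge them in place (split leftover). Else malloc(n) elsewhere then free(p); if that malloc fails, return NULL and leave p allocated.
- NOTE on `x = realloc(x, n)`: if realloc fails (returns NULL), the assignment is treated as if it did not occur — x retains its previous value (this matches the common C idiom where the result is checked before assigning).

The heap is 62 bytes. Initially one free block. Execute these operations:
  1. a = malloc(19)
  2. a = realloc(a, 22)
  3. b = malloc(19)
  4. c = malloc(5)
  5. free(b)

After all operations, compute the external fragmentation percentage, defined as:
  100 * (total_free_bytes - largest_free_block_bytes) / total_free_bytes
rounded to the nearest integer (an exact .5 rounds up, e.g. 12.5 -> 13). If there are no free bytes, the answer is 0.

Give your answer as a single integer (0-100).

Op 1: a = malloc(19) -> a = 0; heap: [0-18 ALLOC][19-61 FREE]
Op 2: a = realloc(a, 22) -> a = 0; heap: [0-21 ALLOC][22-61 FREE]
Op 3: b = malloc(19) -> b = 22; heap: [0-21 ALLOC][22-40 ALLOC][41-61 FREE]
Op 4: c = malloc(5) -> c = 41; heap: [0-21 ALLOC][22-40 ALLOC][41-45 ALLOC][46-61 FREE]
Op 5: free(b) -> (freed b); heap: [0-21 ALLOC][22-40 FREE][41-45 ALLOC][46-61 FREE]
Free blocks: [19 16] total_free=35 largest=19 -> 100*(35-19)/35 = 1600/35 ≈ 45.714 -> rounds to 46

Answer: 46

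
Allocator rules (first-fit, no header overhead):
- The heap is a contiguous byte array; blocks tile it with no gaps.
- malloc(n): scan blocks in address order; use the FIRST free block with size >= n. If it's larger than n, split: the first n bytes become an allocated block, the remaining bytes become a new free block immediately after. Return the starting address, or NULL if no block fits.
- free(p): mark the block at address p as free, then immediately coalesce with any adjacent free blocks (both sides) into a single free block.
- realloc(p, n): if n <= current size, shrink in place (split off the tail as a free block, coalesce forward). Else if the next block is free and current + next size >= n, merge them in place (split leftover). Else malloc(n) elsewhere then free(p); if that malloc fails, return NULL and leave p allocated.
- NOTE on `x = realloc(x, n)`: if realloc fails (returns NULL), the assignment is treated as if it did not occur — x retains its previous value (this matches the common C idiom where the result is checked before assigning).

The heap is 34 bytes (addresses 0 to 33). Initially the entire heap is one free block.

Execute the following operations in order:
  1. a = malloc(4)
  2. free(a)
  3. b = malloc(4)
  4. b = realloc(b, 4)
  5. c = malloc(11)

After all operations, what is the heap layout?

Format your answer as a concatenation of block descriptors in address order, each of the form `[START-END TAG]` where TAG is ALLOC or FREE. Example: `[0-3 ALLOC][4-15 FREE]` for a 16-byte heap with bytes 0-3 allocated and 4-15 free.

Answer: [0-3 ALLOC][4-14 ALLOC][15-33 FREE]

Derivation:
Op 1: a = malloc(4) -> a = 0; heap: [0-3 ALLOC][4-33 FREE]
Op 2: free(a) -> (freed a); heap: [0-33 FREE]
Op 3: b = malloc(4) -> b = 0; heap: [0-3 ALLOC][4-33 FREE]
Op 4: b = realloc(b, 4) -> b = 0; heap: [0-3 ALLOC][4-33 FREE]
Op 5: c = malloc(11) -> c = 4; heap: [0-3 ALLOC][4-14 ALLOC][15-33 FREE]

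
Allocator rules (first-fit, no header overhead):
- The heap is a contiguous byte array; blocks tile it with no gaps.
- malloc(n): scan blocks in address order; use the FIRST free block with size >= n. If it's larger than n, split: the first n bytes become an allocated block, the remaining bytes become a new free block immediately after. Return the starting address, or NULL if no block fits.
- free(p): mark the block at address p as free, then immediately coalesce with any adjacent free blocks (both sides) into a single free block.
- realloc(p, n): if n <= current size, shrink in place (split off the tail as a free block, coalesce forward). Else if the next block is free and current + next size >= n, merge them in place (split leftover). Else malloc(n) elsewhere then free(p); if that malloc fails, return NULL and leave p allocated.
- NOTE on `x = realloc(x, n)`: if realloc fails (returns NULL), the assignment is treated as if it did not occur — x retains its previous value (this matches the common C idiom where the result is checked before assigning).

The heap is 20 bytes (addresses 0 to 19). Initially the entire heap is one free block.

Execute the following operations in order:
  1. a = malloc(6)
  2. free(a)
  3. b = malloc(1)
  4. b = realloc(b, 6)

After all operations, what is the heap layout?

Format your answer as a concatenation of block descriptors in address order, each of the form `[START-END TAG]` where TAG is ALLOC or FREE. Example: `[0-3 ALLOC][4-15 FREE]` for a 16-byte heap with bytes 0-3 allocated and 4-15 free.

Op 1: a = malloc(6) -> a = 0; heap: [0-5 ALLOC][6-19 FREE]
Op 2: free(a) -> (freed a); heap: [0-19 FREE]
Op 3: b = malloc(1) -> b = 0; heap: [0-0 ALLOC][1-19 FREE]
Op 4: b = realloc(b, 6) -> b = 0; heap: [0-5 ALLOC][6-19 FREE]

Answer: [0-5 ALLOC][6-19 FREE]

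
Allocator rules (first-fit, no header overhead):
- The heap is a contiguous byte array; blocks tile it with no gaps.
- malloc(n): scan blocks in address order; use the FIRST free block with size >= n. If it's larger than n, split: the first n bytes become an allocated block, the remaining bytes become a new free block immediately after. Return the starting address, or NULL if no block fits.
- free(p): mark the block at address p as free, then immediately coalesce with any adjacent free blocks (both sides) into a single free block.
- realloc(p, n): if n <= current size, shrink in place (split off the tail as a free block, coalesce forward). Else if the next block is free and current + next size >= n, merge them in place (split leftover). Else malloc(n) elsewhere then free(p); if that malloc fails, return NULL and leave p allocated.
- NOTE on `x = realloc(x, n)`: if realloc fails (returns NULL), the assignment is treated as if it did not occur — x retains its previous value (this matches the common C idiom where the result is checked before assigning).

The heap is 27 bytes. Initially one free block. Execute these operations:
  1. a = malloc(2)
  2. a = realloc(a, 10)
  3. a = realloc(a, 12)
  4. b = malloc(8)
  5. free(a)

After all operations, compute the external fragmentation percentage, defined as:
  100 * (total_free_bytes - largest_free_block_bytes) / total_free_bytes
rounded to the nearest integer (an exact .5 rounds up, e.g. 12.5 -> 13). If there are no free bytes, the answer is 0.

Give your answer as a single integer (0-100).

Op 1: a = malloc(2) -> a = 0; heap: [0-1 ALLOC][2-26 FREE]
Op 2: a = realloc(a, 10) -> a = 0; heap: [0-9 ALLOC][10-26 FREE]
Op 3: a = realloc(a, 12) -> a = 0; heap: [0-11 ALLOC][12-26 FREE]
Op 4: b = malloc(8) -> b = 12; heap: [0-11 ALLOC][12-19 ALLOC][20-26 FREE]
Op 5: free(a) -> (freed a); heap: [0-11 FREE][12-19 ALLOC][20-26 FREE]
Free blocks: [12 7] total_free=19 largest=12 -> 100*(19-12)/19 = 700/19 ≈ 36.842 -> rounds to 37

Answer: 37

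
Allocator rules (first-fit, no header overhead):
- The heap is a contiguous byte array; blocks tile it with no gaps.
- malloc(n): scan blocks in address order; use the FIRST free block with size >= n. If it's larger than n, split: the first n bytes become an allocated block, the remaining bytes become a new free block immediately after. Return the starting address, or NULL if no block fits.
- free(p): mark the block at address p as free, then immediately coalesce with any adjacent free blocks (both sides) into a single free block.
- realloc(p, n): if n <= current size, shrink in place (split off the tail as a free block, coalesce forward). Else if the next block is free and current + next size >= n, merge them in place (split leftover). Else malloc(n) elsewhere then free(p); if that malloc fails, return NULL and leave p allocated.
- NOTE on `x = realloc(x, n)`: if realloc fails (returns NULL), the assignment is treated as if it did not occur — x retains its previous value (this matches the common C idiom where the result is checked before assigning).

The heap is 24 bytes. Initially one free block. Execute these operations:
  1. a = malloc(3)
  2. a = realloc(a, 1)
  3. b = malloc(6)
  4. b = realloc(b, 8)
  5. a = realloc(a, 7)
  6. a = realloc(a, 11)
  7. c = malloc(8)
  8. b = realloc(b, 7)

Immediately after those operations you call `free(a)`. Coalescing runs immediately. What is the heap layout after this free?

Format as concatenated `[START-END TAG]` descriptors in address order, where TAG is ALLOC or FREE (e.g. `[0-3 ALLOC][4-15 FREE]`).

Answer: [0-0 FREE][1-7 ALLOC][8-23 FREE]

Derivation:
Op 1: a = malloc(3) -> a = 0; heap: [0-2 ALLOC][3-23 FREE]
Op 2: a = realloc(a, 1) -> a = 0; heap: [0-0 ALLOC][1-23 FREE]
Op 3: b = malloc(6) -> b = 1; heap: [0-0 ALLOC][1-6 ALLOC][7-23 FREE]
Op 4: b = realloc(b, 8) -> b = 1; heap: [0-0 ALLOC][1-8 ALLOC][9-23 FREE]
Op 5: a = realloc(a, 7) -> a = 9; heap: [0-0 FREE][1-8 ALLOC][9-15 ALLOC][16-23 FREE]
Op 6: a = realloc(a, 11) -> a = 9; heap: [0-0 FREE][1-8 ALLOC][9-19 ALLOC][20-23 FREE]
Op 7: c = malloc(8) -> c = NULL; heap: [0-0 FREE][1-8 ALLOC][9-19 ALLOC][20-23 FREE]
Op 8: b = realloc(b, 7) -> b = 1; heap: [0-0 FREE][1-7 ALLOC][8-8 FREE][9-19 ALLOC][20-23 FREE]
free(a): a = 9 -> block [9-19 ALLOC]; mark free, coalesce with adjacent free neighbors -> [0-0 FREE][1-7 ALLOC][8-23 FREE]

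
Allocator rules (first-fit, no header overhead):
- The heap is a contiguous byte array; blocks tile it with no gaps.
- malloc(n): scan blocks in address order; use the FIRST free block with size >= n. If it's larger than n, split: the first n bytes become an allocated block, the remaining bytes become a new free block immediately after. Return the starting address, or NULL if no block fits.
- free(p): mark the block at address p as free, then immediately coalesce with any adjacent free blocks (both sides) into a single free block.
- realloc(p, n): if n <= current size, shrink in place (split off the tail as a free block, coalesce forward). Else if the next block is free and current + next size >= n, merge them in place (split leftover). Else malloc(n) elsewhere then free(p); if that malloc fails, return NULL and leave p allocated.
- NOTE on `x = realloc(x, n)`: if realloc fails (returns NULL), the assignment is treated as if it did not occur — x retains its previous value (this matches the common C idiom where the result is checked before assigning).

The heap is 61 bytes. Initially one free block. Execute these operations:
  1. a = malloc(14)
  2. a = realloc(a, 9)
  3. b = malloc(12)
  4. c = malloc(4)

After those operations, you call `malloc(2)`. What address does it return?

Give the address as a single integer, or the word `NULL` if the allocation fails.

Answer: 25

Derivation:
Op 1: a = malloc(14) -> a = 0; heap: [0-13 ALLOC][14-60 FREE]
Op 2: a = realloc(a, 9) -> a = 0; heap: [0-8 ALLOC][9-60 FREE]
Op 3: b = malloc(12) -> b = 9; heap: [0-8 ALLOC][9-20 ALLOC][21-60 FREE]
Op 4: c = malloc(4) -> c = 21; heap: [0-8 ALLOC][9-20 ALLOC][21-24 ALLOC][25-60 FREE]
malloc(2): first-fit scan over [0-8 ALLOC][9-20 ALLOC][21-24 ALLOC][25-60 FREE] -> 25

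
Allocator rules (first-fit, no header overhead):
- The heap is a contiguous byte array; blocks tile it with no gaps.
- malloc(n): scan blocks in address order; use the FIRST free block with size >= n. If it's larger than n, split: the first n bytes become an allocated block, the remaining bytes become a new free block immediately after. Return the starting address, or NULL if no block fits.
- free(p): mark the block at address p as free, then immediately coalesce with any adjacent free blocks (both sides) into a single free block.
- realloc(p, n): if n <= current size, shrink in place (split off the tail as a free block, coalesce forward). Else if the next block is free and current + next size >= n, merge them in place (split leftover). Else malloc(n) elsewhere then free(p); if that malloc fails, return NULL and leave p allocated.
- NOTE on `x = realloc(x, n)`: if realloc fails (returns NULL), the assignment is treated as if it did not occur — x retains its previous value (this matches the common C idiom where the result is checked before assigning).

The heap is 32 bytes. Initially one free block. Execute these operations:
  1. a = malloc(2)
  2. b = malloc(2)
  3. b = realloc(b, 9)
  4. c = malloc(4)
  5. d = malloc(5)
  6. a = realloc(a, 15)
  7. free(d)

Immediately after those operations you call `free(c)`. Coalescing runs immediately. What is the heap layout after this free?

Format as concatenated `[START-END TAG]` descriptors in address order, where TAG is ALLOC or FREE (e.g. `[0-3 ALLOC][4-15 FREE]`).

Op 1: a = malloc(2) -> a = 0; heap: [0-1 ALLOC][2-31 FREE]
Op 2: b = malloc(2) -> b = 2; heap: [0-1 ALLOC][2-3 ALLOC][4-31 FREE]
Op 3: b = realloc(b, 9) -> b = 2; heap: [0-1 ALLOC][2-10 ALLOC][11-31 FREE]
Op 4: c = malloc(4) -> c = 11; heap: [0-1 ALLOC][2-10 ALLOC][11-14 ALLOC][15-31 FREE]
Op 5: d = malloc(5) -> d = 15; heap: [0-1 ALLOC][2-10 ALLOC][11-14 ALLOC][15-19 ALLOC][20-31 FREE]
Op 6: a = realloc(a, 15) -> NULL (a unchanged); heap: [0-1 ALLOC][2-10 ALLOC][11-14 ALLOC][15-19 ALLOC][20-31 FREE]
Op 7: free(d) -> (freed d); heap: [0-1 ALLOC][2-10 ALLOC][11-14 ALLOC][15-31 FREE]
free(c): c = 11 -> block [11-14 ALLOC]; mark free, coalesce with adjacent free neighbors -> [0-1 ALLOC][2-10 ALLOC][11-31 FREE]

Answer: [0-1 ALLOC][2-10 ALLOC][11-31 FREE]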